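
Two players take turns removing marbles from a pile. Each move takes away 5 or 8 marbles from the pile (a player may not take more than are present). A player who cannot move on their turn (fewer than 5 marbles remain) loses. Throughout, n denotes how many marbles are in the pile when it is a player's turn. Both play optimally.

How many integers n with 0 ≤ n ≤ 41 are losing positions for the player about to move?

Label each position W (a win for the player to move) or L (a loss). A position with no legal move is L; any other position is W exactly when some move reaches an L, and L when every move reaches a W.
n=0: no move → L
n=1: no move → L
n=2: no move → L
n=3: no move → L
n=4: no move → L
n=5: reaches L-position 0 → W
n=6: reaches L-position 1 → W
n=7: reaches L-position 2 → W
n=8: reaches L-position 3 → W
n=9: reaches L-position 4 → W
n=10: reaches L-position 2 → W
n=11: reaches L-position 3 → W
n=12: reaches L-position 4 → W
n=13: only reaches 8(W), 5(W), all W → L
n=14: only reaches 9(W), 6(W), all W → L
n=15: only reaches 10(W), 7(W), all W → L
n=16: only reaches 11(W), 8(W), all W → L
n=17: only reaches 12(W), 9(W), all W → L
n=18: reaches L-position 13 → W
n=19: reaches L-position 14 → W
n=20: reaches L-position 15 → W
n=21: reaches L-position 16 → W
n=22: reaches L-position 17 → W
n=23: reaches L-position 15 → W
n=24: reaches L-position 16 → W
n=25: reaches L-position 17 → W
n=26: only reaches 21(W), 18(W), all W → L
n=27: only reaches 22(W), 19(W), all W → L
n=28: only reaches 23(W), 20(W), all W → L
n=29: only reaches 24(W), 21(W), all W → L
n=30: only reaches 25(W), 22(W), all W → L
n=31: reaches L-position 26 → W
n=32: reaches L-position 27 → W
n=33: reaches L-position 28 → W
n=34: reaches L-position 29 → W
n=35: reaches L-position 30 → W
n=36: reaches L-position 28 → W
n=37: reaches L-position 29 → W
n=38: reaches L-position 30 → W
n=39: only reaches 34(W), 31(W), all W → L
n=40: only reaches 35(W), 32(W), all W → L
n=41: only reaches 36(W), 33(W), all W → L
L entries with 0 ≤ n ≤ 41: n = 0, 1, 2, 3, 4, 13, 14, 15, 16, 17, 26, 27, 28, 29, 30, 39, 40, 41; that makes 18.

18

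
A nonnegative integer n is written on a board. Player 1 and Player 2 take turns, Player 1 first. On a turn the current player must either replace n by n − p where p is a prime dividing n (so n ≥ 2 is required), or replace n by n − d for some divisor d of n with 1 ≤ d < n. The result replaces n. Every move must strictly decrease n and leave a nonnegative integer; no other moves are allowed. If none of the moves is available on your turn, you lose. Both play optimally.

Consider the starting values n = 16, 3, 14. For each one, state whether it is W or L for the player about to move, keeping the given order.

16: W, 3: W, 14: L

Work bottom-up. With no move the player to move loses. Otherwise the position is W if at least one move leads to an L position for the opponent, and L if every move leads to a W.
n=0: no move → L
n=1: no move → L
n=2: →0(L), so W
n=3: →0(L), so W
n=4: →2(W), 3(W) — all W, so L
n=5: →0(L), so W
n=6: →4(L), so W
n=7: →0(L), so W
n=8: →4(L), so W
n=9: →6(W), 8(W) — all W, so L
n=10: →9(L), so W
n=11: →0(L), so W
n=12: →9(L), so W
n=13: →0(L), so W
n=14: →7(W), 12(W), 13(W) — all W, so L
n=15: →14(L), so W
n=16: →14(L), so W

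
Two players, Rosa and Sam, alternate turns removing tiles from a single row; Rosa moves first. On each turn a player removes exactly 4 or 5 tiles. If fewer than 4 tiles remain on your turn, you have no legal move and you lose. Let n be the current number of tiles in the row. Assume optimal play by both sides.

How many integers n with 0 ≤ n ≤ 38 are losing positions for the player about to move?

19

Compute win/loss labels from the base case upward. A position with no move is L. Any other position is W if it can reach an L in one move, else L.
n=0: no move → L
n=1: no move → L
n=2: no move → L
n=3: no move → L
n=4: can move to 0, which is L ⇒ W
n=5: can move to 1, which is L ⇒ W
n=6: can move to 2, which is L ⇒ W
n=7: can move to 3, which is L ⇒ W
n=8: can move to 3, which is L ⇒ W
n=9: moves to 5(W), 4(W); every one is W ⇒ L
n=10: moves to 6(W), 5(W); every one is W ⇒ L
n=11: moves to 7(W), 6(W); every one is W ⇒ L
n=12: moves to 8(W), 7(W); every one is W ⇒ L
n=13: can move to 9, which is L ⇒ W
n=14: can move to 10, which is L ⇒ W
n=15: can move to 11, which is L ⇒ W
n=16: can move to 12, which is L ⇒ W
n=17: can move to 12, which is L ⇒ W
n=18: moves to 14(W), 13(W); every one is W ⇒ L
n=19: moves to 15(W), 14(W); every one is W ⇒ L
n=20: moves to 16(W), 15(W); every one is W ⇒ L
n=21: moves to 17(W), 16(W); every one is W ⇒ L
n=22: can move to 18, which is L ⇒ W
n=23: can move to 19, which is L ⇒ W
n=24: can move to 20, which is L ⇒ W
n=25: can move to 21, which is L ⇒ W
n=26: can move to 21, which is L ⇒ W
n=27: moves to 23(W), 22(W); every one is W ⇒ L
n=28: moves to 24(W), 23(W); every one is W ⇒ L
n=29: moves to 25(W), 24(W); every one is W ⇒ L
n=30: moves to 26(W), 25(W); every one is W ⇒ L
n=31: can move to 27, which is L ⇒ W
n=32: can move to 28, which is L ⇒ W
n=33: can move to 29, which is L ⇒ W
n=34: can move to 30, which is L ⇒ W
n=35: can move to 30, which is L ⇒ W
n=36: moves to 32(W), 31(W); every one is W ⇒ L
n=37: moves to 33(W), 32(W); every one is W ⇒ L
n=38: moves to 34(W), 33(W); every one is W ⇒ L
L entries with 0 ≤ n ≤ 38: n = 0, 1, 2, 3, 9, 10, 11, 12, 18, 19, 20, 21, 27, 28, 29, 30, 36, 37, 38; that makes 19.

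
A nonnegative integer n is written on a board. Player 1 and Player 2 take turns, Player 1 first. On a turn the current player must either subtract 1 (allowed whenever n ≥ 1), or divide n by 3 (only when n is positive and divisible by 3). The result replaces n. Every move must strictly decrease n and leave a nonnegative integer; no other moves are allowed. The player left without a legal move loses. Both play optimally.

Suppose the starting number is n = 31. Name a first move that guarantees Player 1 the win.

Classify positions by backward induction: terminal positions (no move available) are L. From any other position, the mover wins iff some move reaches an L.
n=0: no move → L
n=1: reaches L-position 0 → W
n=2: only reaches 1(W), which is W → L
n=3: reaches L-position 2 → W
n=4: only reaches 3(W), which is W → L
n=5: reaches L-position 4 → W
n=6: reaches L-position 2 → W
n=7: only reaches 6(W), which is W → L
n=8: reaches L-position 7 → W
n=9: only reaches 3(W), 8(W), all W → L
n=10: reaches L-position 9 → W
n=11: only reaches 10(W), which is W → L
n=12: reaches L-position 4 → W
n=13: only reaches 12(W), which is W → L
n=14: reaches L-position 13 → W
n=15: only reaches 5(W), 14(W), all W → L
n=16: reaches L-position 15 → W
n=17: only reaches 16(W), which is W → L
n=18: reaches L-position 17 → W
n=19: only reaches 18(W), which is W → L
n=20: reaches L-position 19 → W
n=21: reaches L-position 7 → W
n=22: only reaches 21(W), which is W → L
n=23: reaches L-position 22 → W
n=24: only reaches 8(W), 23(W), all W → L
n=25: reaches L-position 24 → W
n=26: only reaches 25(W), which is W → L
n=27: reaches L-position 9 → W
n=28: only reaches 27(W), which is W → L
n=29: reaches L-position 28 → W
n=30: only reaches 10(W), 29(W), all W → L
n=31: reaches L-position 30 → W
From 31, the L positions reachable in one move are: 30.

Move to 30.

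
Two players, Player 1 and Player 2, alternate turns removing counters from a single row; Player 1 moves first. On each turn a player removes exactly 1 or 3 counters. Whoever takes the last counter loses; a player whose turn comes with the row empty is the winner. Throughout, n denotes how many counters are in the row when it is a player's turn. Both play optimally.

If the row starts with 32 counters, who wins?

Use the standard recursion: the mover wins at a terminal position; elsewhere, the mover wins exactly when some move hands the opponent an L position.
n=0: no move; the opponent has just taken the last counter and therefore loses → W
n=1: the only move is to 0(W), a W ⇒ L
n=2: can move to 1, which is L ⇒ W
n=3: moves to 2(W), 0(W); every one is W ⇒ L
n=4: can move to 3, which is L ⇒ W
n=5: moves to 4(W), 2(W); every one is W ⇒ L
n=6: can move to 5, which is L ⇒ W
n=7: moves to 6(W), 4(W); every one is W ⇒ L
n=8: can move to 7, which is L ⇒ W
n=9: moves to 8(W), 6(W); every one is W ⇒ L
n=10: can move to 9, which is L ⇒ W
n=11: moves to 10(W), 8(W); every one is W ⇒ L
n=12: can move to 11, which is L ⇒ W
n=13: moves to 12(W), 10(W); every one is W ⇒ L
n=14: can move to 13, which is L ⇒ W
n=15: moves to 14(W), 12(W); every one is W ⇒ L
n=16: can move to 15, which is L ⇒ W
n=17: moves to 16(W), 14(W); every one is W ⇒ L
n=18: can move to 17, which is L ⇒ W
n=19: moves to 18(W), 16(W); every one is W ⇒ L
n=20: can move to 19, which is L ⇒ W
n=21: moves to 20(W), 18(W); every one is W ⇒ L
n=22: can move to 21, which is L ⇒ W
n=23: moves to 22(W), 20(W); every one is W ⇒ L
n=24: can move to 23, which is L ⇒ W
n=25: moves to 24(W), 22(W); every one is W ⇒ L
n=26: can move to 25, which is L ⇒ W
n=27: moves to 26(W), 24(W); every one is W ⇒ L
n=28: can move to 27, which is L ⇒ W
n=29: moves to 28(W), 26(W); every one is W ⇒ L
n=30: can move to 29, which is L ⇒ W
n=31: moves to 30(W), 28(W); every one is W ⇒ L
n=32: can move to 31, which is L ⇒ W
From 32 Player 1 can remove 1, leaving 31, reaching an L position.

Player 1 wins.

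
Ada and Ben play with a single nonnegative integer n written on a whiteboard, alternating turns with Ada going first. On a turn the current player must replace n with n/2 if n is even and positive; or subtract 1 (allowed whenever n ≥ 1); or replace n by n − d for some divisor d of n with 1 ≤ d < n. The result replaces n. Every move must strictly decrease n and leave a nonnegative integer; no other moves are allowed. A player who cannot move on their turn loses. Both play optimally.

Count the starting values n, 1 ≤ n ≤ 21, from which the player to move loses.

Work bottom-up. With no move the player to move loses. Otherwise the position is W if at least one move leads to an L position for the opponent, and L if every move leads to a W.
n=0: no move → L
n=1: W (go to 0, an L position)
n=2: L (sole option 1(W) is W)
n=3: W (go to 2, an L position)
n=4: W (go to 2, an L position)
n=5: L (sole option 4(W) is W)
n=6: W (go to 5, an L position)
n=7: L (sole option 6(W) is W)
n=8: W (go to 7, an L position)
n=9: L (options 6(W), 8(W) are all W)
n=10: W (go to 5, an L position)
n=11: L (sole option 10(W) is W)
n=12: W (go to 9, an L position)
n=13: L (sole option 12(W) is W)
n=14: W (go to 7, an L position)
n=15: L (options 10(W), 12(W), 14(W) are all W)
n=16: W (go to 15, an L position)
n=17: L (sole option 16(W) is W)
n=18: W (go to 9, an L position)
n=19: L (sole option 18(W) is W)
n=20: W (go to 15, an L position)
n=21: L (options 14(W), 18(W), 20(W) are all W)
L entries with 1 ≤ n ≤ 21 (n=0 is outside the asked range and is not counted): n = 2, 5, 7, 9, 11, 13, 15, 17, 19, 21; that makes 10.

10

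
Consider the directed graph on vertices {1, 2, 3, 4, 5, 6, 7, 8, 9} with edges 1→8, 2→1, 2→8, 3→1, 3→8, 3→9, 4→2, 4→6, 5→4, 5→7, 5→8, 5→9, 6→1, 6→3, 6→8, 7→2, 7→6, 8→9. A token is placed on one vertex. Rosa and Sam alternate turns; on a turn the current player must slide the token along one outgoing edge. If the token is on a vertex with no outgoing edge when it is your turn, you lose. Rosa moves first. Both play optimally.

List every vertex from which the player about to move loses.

Build the W/L table. Terminal = L. A non-terminal position is W if it has a move to some L; otherwise it is L.
Every edge goes from a vertex to one that appears earlier in the order 9, 8, 1, 3, 2, 6, 7, 4, 5, so processing vertices in that order labels each vertex after all of its successors.
9: no outgoing edge → L
8: can move to 9, which is L ⇒ W
1: the only move is to 8(W), a W ⇒ L
3: can move to 1, which is L ⇒ W
2: can move to 1, which is L ⇒ W
6: can move to 1, which is L ⇒ W
7: moves to 6(W), 2(W); every one is W ⇒ L
4: moves to 6(W), 2(W); every one is W ⇒ L
5: can move to 4, which is L ⇒ W
Reading off the rows marked L gives the requested list; there are 4 such vertices.

1, 4, 7, 9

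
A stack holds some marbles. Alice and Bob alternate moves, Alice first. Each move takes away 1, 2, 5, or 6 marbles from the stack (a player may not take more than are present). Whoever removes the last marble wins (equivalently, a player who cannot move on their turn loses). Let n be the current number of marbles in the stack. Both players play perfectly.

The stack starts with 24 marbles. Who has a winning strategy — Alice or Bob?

Classify positions by backward induction: terminal positions (no move available) are L. From any other position, the mover wins iff some move reaches an L.
n=0: no move → L
n=1: reaches L-position 0 → W
n=2: reaches L-position 0 → W
n=3: only reaches 2(W), 1(W), all W → L
n=4: reaches L-position 3 → W
n=5: reaches L-position 3 → W
n=6: reaches L-position 0 → W
n=7: only reaches 6(W), 5(W), 2(W), 1(W), all W → L
n=8: reaches L-position 7 → W
n=9: reaches L-position 7 → W
n=10: only reaches 9(W), 8(W), 5(W), 4(W), all W → L
n=11: reaches L-position 10 → W
n=12: reaches L-position 10 → W
n=13: reaches L-position 7 → W
n=14: only reaches 13(W), 12(W), 9(W), 8(W), all W → L
n=15: reaches L-position 14 → W
n=16: reaches L-position 14 → W
n=17: only reaches 16(W), 15(W), 12(W), 11(W), all W → L
n=18: reaches L-position 17 → W
n=19: reaches L-position 17 → W
n=20: reaches L-position 14 → W
n=21: only reaches 20(W), 19(W), 16(W), 15(W), all W → L
n=22: reaches L-position 21 → W
n=23: reaches L-position 21 → W
n=24: only reaches 23(W), 22(W), 19(W), 18(W), all W → L
The starting position 24 is L: whatever Alice does, the opponent receives a W position.

Bob wins.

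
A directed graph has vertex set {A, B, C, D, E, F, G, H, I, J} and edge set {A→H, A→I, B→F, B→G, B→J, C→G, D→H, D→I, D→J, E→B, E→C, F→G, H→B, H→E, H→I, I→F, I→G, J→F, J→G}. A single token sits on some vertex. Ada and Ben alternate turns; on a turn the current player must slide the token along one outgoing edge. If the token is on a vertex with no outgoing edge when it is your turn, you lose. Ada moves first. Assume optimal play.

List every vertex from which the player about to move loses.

Work bottom-up. With no move the player to move loses. Otherwise the position is W if at least one move leads to an L position for the opponent, and L if every move leads to a W.
Every edge goes from a vertex to one that appears earlier in the order G, F, J, C, I, B, E, H, D, A, so processing vertices in that order labels each vertex after all of its successors.
G: no outgoing edge → L
F: →G(L), so W
J: →G(L), so W
C: →G(L), so W
I: →G(L), so W
B: →G(L), so W
E: →B(W), C(W) — all W, so L
H: →E(L), so W
D: →H(W), I(W), J(W) — all W, so L
A: →H(W), I(W) — all W, so L
The losing starting vertices are exactly the entries labelled L in this table (4 of them).

A, D, E, G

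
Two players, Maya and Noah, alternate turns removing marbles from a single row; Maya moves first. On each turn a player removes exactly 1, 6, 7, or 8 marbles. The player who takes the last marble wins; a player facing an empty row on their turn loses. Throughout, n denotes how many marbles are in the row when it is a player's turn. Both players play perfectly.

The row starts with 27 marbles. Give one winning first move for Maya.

Compute win/loss labels from the base case upward. A position with no move is L. Any other position is W if it can reach an L in one move, else L.
n=0: no move → L
n=1: reaches L-position 0 → W
n=2: only reaches 1(W), which is W → L
n=3: reaches L-position 2 → W
n=4: only reaches 3(W), which is W → L
n=5: reaches L-position 4 → W
n=6: reaches L-position 0 → W
n=7: reaches L-position 0 → W
n=8: reaches L-position 2 → W
n=9: reaches L-position 2 → W
n=10: reaches L-position 4 → W
n=11: reaches L-position 4 → W
n=12: reaches L-position 4 → W
n=13: only reaches 12(W), 7(W), 6(W), 5(W), all W → L
n=14: reaches L-position 13 → W
n=15: only reaches 14(W), 9(W), 8(W), 7(W), all W → L
n=16: reaches L-position 15 → W
n=17: only reaches 16(W), 11(W), 10(W), 9(W), all W → L
n=18: reaches L-position 17 → W
n=19: reaches L-position 13 → W
n=20: reaches L-position 13 → W
n=21: reaches L-position 15 → W
n=22: reaches L-position 15 → W
n=23: reaches L-position 17 → W
n=24: reaches L-position 17 → W
n=25: reaches L-position 17 → W
n=26: only reaches 25(W), 20(W), 19(W), 18(W), all W → L
n=27: reaches L-position 26 → W
From 27, the L positions reachable in one move are: 26.

Remove 1, leaving 26.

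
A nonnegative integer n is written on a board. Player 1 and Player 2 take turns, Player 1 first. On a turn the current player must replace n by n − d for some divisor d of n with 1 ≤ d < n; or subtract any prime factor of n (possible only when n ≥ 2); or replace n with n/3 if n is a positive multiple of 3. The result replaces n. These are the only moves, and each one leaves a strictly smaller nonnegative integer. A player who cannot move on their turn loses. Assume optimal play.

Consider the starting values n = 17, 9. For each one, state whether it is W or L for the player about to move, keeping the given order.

17: W, 9: L

Positions with no move are L. A position that does have a move is losing for the player to move precisely when every available move leads to a winning position for the opponent. Fill in the labels:
n=0: no move → L
n=1: no move → L
n=2: reaches L-position 0 → W
n=3: reaches L-position 0 → W
n=4: only reaches 2(W), 3(W), all W → L
n=5: reaches L-position 0 → W
n=6: reaches L-position 4 → W
n=7: reaches L-position 0 → W
n=8: reaches L-position 4 → W
n=9: only reaches 3(W), 6(W), 8(W), all W → L
n=10: reaches L-position 9 → W
n=11: reaches L-position 0 → W
n=12: reaches L-position 4 → W
n=13: reaches L-position 0 → W
n=14: only reaches 7(W), 12(W), 13(W), all W → L
n=15: reaches L-position 14 → W
n=16: reaches L-position 14 → W
n=17: reaches L-position 0 → W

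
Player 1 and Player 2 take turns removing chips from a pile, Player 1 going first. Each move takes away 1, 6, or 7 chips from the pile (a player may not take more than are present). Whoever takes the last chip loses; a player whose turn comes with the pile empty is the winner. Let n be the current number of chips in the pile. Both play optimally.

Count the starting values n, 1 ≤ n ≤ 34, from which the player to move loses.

Label each position W (a win for the player to move) or L (a loss). A position with no legal move is W; any other position is W exactly when some move reaches an L, and L when every move reaches a W.
n=0: no move; the opponent has just taken the last chip and therefore loses → W
n=1: only reaches 0(W), which is W → L
n=2: reaches L-position 1 → W
n=3: only reaches 2(W), which is W → L
n=4: reaches L-position 3 → W
n=5: only reaches 4(W), which is W → L
n=6: reaches L-position 5 → W
n=7: reaches L-position 1 → W
n=8: reaches L-position 1 → W
n=9: reaches L-position 3 → W
n=10: reaches L-position 3 → W
n=11: reaches L-position 5 → W
n=12: reaches L-position 5 → W
n=13: only reaches 12(W), 7(W), 6(W), all W → L
n=14: reaches L-position 13 → W
n=15: only reaches 14(W), 9(W), 8(W), all W → L
n=16: reaches L-position 15 → W
n=17: only reaches 16(W), 11(W), 10(W), all W → L
n=18: reaches L-position 17 → W
n=19: reaches L-position 13 → W
n=20: reaches L-position 13 → W
n=21: reaches L-position 15 → W
n=22: reaches L-position 15 → W
n=23: reaches L-position 17 → W
n=24: reaches L-position 17 → W
n=25: only reaches 24(W), 19(W), 18(W), all W → L
n=26: reaches L-position 25 → W
n=27: only reaches 26(W), 21(W), 20(W), all W → L
n=28: reaches L-position 27 → W
n=29: only reaches 28(W), 23(W), 22(W), all W → L
n=30: reaches L-position 29 → W
n=31: reaches L-position 25 → W
n=32: reaches L-position 25 → W
n=33: reaches L-position 27 → W
n=34: reaches L-position 27 → W
L entries with 1 ≤ n ≤ 34 (the range starts at n=1): n = 1, 3, 5, 13, 15, 17, 25, 27, 29; that makes 9.

9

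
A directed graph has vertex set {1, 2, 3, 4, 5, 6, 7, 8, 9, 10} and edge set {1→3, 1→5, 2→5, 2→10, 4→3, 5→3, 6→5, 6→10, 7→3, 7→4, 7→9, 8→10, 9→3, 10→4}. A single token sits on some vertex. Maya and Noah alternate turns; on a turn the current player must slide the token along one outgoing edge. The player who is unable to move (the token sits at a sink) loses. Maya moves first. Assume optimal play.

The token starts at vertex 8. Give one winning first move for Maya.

Positions with no move are L. A position that does have a move is losing for the player to move precisely when every available move leads to a winning position for the opponent. Fill in the labels:
Every edge goes from a vertex to one that appears earlier in the order 3, 4, 9, 7, 5, 1, 10, 6, 8, 2, so processing vertices in that order labels each vertex after all of its successors.
3: no outgoing edge → L
4: reaches L-position 3 → W
9: reaches L-position 3 → W
7: reaches L-position 3 → W
5: reaches L-position 3 → W
1: reaches L-position 3 → W
10: only reaches 4(W), which is W → L
6: reaches L-position 10 → W
8: reaches L-position 10 → W
2: reaches L-position 10 → W
From 8, the L positions reachable in one move are: 10.

Move to 10.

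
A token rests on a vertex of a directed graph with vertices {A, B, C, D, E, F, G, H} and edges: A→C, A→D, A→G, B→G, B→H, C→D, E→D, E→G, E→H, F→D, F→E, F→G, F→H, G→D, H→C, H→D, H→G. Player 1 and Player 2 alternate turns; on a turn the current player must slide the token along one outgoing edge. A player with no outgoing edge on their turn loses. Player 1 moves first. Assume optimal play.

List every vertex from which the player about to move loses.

Label each position W (a win for the player to move) or L (a loss). A position with no legal move is L; any other position is W exactly when some move reaches an L, and L when every move reaches a W.
Every edge goes from a vertex to one that appears earlier in the order D, C, G, H, E, A, F, B, so processing vertices in that order labels each vertex after all of its successors.
D: no outgoing edge → L
C: reaches L-position D → W
G: reaches L-position D → W
H: reaches L-position D → W
E: reaches L-position D → W
A: reaches L-position D → W
F: reaches L-position D → W
B: only reaches H(W), G(W), all W → L
Reading off the rows marked L gives the requested list; there are 2 such vertices.

B, D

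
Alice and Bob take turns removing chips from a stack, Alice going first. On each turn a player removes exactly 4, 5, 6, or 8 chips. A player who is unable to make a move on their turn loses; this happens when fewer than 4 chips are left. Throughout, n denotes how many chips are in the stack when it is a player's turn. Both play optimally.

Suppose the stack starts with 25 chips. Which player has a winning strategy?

Classify positions by backward induction: terminal positions (no move available) are L. From any other position, the mover wins iff some move reaches an L.
n=0: no move → L
n=1: no move → L
n=2: no move → L
n=3: no move → L
n=4: W (go to 0, an L position)
n=5: W (go to 1, an L position)
n=6: W (go to 2, an L position)
n=7: W (go to 3, an L position)
n=8: W (go to 3, an L position)
n=9: W (go to 3, an L position)
n=10: W (go to 2, an L position)
n=11: W (go to 3, an L position)
n=12: L (options 8(W), 7(W), 6(W), 4(W) are all W)
n=13: L (options 9(W), 8(W), 7(W), 5(W) are all W)
n=14: L (options 10(W), 9(W), 8(W), 6(W) are all W)
n=15: L (options 11(W), 10(W), 9(W), 7(W) are all W)
n=16: W (go to 12, an L position)
n=17: W (go to 13, an L position)
n=18: W (go to 14, an L position)
n=19: W (go to 15, an L position)
n=20: W (go to 15, an L position)
n=21: W (go to 15, an L position)
n=22: W (go to 14, an L position)
n=23: W (go to 15, an L position)
n=24: L (options 20(W), 19(W), 18(W), 16(W) are all W)
n=25: L (options 21(W), 20(W), 19(W), 17(W) are all W)
The starting position 25 is L: whatever Alice does, the opponent receives a W position.

Bob wins.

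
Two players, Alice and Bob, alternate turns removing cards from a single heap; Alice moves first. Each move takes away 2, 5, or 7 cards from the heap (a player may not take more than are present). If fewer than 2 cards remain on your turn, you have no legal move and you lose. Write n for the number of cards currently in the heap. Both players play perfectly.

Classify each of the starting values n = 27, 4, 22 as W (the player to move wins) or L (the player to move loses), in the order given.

Use the standard recursion: the mover loses at a terminal position; elsewhere, the mover wins exactly when some move hands the opponent an L position.
n=0: no move → L
n=1: no move → L
n=2: →0(L), so W
n=3: →1(L), so W
n=4: →2(W) only, which is W, so L
n=5: →0(L), so W
n=6: →4(L), so W
n=7: →0(L), so W
n=8: →1(L), so W
n=9: →4(L), so W
n=10: →8(W), 5(W), 3(W) — all W, so L
n=11: →4(L), so W
n=12: →10(L), so W
n=13: →11(W), 8(W), 6(W) — all W, so L
n=14: →12(W), 9(W), 7(W) — all W, so L
n=15: →13(L), so W
n=16: →14(L), so W
n=17: →10(L), so W
n=18: →13(L), so W
n=19: →14(L), so W
n=20: →13(L), so W
n=21: →14(L), so W
n=22: →20(W), 17(W), 15(W) — all W, so L
n=23: →21(W), 18(W), 16(W) — all W, so L
n=24: →22(L), so W
n=25: →23(L), so W
n=26: →24(W), 21(W), 19(W) — all W, so L
n=27: →22(L), so W

27: W, 4: L, 22: L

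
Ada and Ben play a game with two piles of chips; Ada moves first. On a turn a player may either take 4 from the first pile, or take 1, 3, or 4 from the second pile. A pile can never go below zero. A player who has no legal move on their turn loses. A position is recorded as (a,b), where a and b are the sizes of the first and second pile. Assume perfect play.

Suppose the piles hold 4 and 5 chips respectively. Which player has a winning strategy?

Label each position W (a win for the player to move) or L (a loss). A position with no legal move is L; any other position is W exactly when some move reaches an L, and L when every move reaches a W.
No move ever increases a pile, so every position that can arise here has a ≤ 4 and b ≤ 5; it is enough to label the cells with 0 ≤ a ≤ 4 and 0 ≤ b ≤ 5.
Every move lowers a or b (never raises either), so fill the grid row by row in increasing a, and left to right within a row: each cell's successors are then already labelled.
      b=0  b=1  b=2  b=3  b=4  b=5
a=0:    L    W    L    W    W    W
a=1:    L    W    L    W    W    W
a=2:    L    W    L    W    W    W
a=3:    L    W    L    W    W    W
a=4:    W    L    W    L    W    W
Cells with no legal move (terminal, hence L): (0,0), (1,0), (2,0), (3,0).
The remaining L cells, each justified by listing all of its moves:
(0,2): →(0,1)(W) only, which is W, so L
(1,2): →(1,1)(W) only, which is W, so L
(2,2): →(2,1)(W) only, which is W, so L
(3,2): →(3,1)(W) only, which is W, so L
(4,1): →(0,1)(W), (4,0)(W) — all W, so L
(4,3): →(0,3)(W), (4,2)(W), (4,0)(W) — all W, so L
Every other cell has at least one move into one of the L cells above, so it is W.
From (4,5) Ada can move to (4,1), reaching an L position.

Ada wins.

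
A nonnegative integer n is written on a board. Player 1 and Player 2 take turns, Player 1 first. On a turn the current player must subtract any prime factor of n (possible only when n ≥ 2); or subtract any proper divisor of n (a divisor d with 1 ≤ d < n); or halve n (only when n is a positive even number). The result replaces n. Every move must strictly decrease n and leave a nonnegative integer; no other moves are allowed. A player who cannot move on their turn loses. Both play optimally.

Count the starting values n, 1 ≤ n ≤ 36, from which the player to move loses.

8

Classify positions by backward induction: terminal positions (no move available) are L. From any other position, the mover wins iff some move reaches an L.
n=0: no move → L
n=1: no move → L
n=2: can move to 0, which is L ⇒ W
n=3: can move to 0, which is L ⇒ W
n=4: moves to 2(W), 3(W); every one is W ⇒ L
n=5: can move to 0, which is L ⇒ W
n=6: can move to 4, which is L ⇒ W
n=7: can move to 0, which is L ⇒ W
n=8: can move to 4, which is L ⇒ W
n=9: moves to 6(W), 8(W); every one is W ⇒ L
n=10: can move to 9, which is L ⇒ W
n=11: can move to 0, which is L ⇒ W
n=12: can move to 9, which is L ⇒ W
n=13: can move to 0, which is L ⇒ W
n=14: moves to 7(W), 12(W), 13(W); every one is W ⇒ L
n=15: can move to 14, which is L ⇒ W
n=16: can move to 14, which is L ⇒ W
n=17: can move to 0, which is L ⇒ W
n=18: can move to 9, which is L ⇒ W
n=19: can move to 0, which is L ⇒ W
n=20: moves to 10(W), 15(W), 16(W), 18(W), 19(W); every one is W ⇒ L
n=21: can move to 14, which is L ⇒ W
n=22: can move to 20, which is L ⇒ W
n=23: can move to 0, which is L ⇒ W
n=24: can move to 20, which is L ⇒ W
n=25: can move to 20, which is L ⇒ W
n=26: moves to 13(W), 24(W), 25(W); every one is W ⇒ L
n=27: can move to 26, which is L ⇒ W
n=28: can move to 14, which is L ⇒ W
n=29: can move to 0, which is L ⇒ W
n=30: can move to 20, which is L ⇒ W
n=31: can move to 0, which is L ⇒ W
n=32: moves to 16(W), 24(W), 28(W), 30(W), 31(W); every one is W ⇒ L
n=33: can move to 32, which is L ⇒ W
n=34: can move to 32, which is L ⇒ W
n=35: moves to 28(W), 30(W), 34(W); every one is W ⇒ L
n=36: can move to 32, which is L ⇒ W
L entries with 1 ≤ n ≤ 36 (n=0 is outside the asked range and is not counted): n = 1, 4, 9, 14, 20, 26, 32, 35; that makes 8.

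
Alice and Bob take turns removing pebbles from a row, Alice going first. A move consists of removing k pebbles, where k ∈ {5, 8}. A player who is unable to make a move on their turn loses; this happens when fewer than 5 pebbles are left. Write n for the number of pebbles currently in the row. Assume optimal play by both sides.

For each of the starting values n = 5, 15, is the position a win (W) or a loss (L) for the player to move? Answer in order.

5: W, 15: L

Work bottom-up. With no move the player to move loses. Otherwise the position is W if at least one move leads to an L position for the opponent, and L if every move leads to a W.
n=0: no move → L
n=1: no move → L
n=2: no move → L
n=3: no move → L
n=4: no move → L
n=5: reaches L-position 0 → W
n=6: reaches L-position 1 → W
n=7: reaches L-position 2 → W
n=8: reaches L-position 3 → W
n=9: reaches L-position 4 → W
n=10: reaches L-position 2 → W
n=11: reaches L-position 3 → W
n=12: reaches L-position 4 → W
n=13: only reaches 8(W), 5(W), all W → L
n=14: only reaches 9(W), 6(W), all W → L
n=15: only reaches 10(W), 7(W), all W → L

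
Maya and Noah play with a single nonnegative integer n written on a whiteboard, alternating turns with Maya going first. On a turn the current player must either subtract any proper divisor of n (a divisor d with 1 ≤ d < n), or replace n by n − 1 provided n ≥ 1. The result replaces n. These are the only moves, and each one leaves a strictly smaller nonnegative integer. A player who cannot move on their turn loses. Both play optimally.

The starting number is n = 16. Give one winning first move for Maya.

Classify positions by backward induction: terminal positions (no move available) are L. From any other position, the mover wins iff some move reaches an L.
n=0: no move → L
n=1: W (go to 0, an L position)
n=2: L (sole option 1(W) is W)
n=3: W (go to 2, an L position)
n=4: W (go to 2, an L position)
n=5: L (sole option 4(W) is W)
n=6: W (go to 5, an L position)
n=7: L (sole option 6(W) is W)
n=8: W (go to 7, an L position)
n=9: L (options 6(W), 8(W) are all W)
n=10: W (go to 5, an L position)
n=11: L (sole option 10(W) is W)
n=12: W (go to 9, an L position)
n=13: L (sole option 12(W) is W)
n=14: W (go to 7, an L position)
n=15: L (options 10(W), 12(W), 14(W) are all W)
n=16: W (go to 15, an L position)
From 16, the L positions reachable in one move are: 15.

Move to 15.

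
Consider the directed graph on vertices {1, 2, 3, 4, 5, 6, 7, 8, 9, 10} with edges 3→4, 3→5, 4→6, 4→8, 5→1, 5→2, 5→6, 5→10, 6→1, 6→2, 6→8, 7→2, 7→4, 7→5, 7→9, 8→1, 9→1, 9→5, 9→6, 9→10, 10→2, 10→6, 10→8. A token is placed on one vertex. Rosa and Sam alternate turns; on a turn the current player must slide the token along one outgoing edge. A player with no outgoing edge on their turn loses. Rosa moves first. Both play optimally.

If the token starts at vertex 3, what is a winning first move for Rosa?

Move to 4.

Compute win/loss labels from the base case upward. A position with no move is L. Any other position is W if it can reach an L in one move, else L.
Every edge goes from a vertex to one that appears earlier in the order 2, 1, 8, 6, 4, 10, 5, 9, 3, 7, so processing vertices in that order labels each vertex after all of its successors.
2: no outgoing edge → L
1: no outgoing edge → L
8: reaches L-position 1 → W
6: reaches L-position 1 → W
4: only reaches 6(W), 8(W), all W → L
10: reaches L-position 2 → W
5: reaches L-position 1 → W
9: reaches L-position 1 → W
3: reaches L-position 4 → W
7: reaches L-position 4 → W
From 3, the L positions reachable in one move are: 4.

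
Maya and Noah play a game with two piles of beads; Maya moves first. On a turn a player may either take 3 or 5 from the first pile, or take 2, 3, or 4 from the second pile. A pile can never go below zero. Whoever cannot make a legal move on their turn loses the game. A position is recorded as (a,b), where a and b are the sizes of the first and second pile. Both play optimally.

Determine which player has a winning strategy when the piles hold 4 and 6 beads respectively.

Build the W/L table. Terminal = L. A non-terminal position is W if it has a move to some L; otherwise it is L.
No move ever increases a pile, so every position that can arise here has a ≤ 4 and b ≤ 6; it is enough to label the cells with 0 ≤ a ≤ 4 and 0 ≤ b ≤ 6.
Every move lowers a or b (never raises either), so fill the grid row by row in increasing a, and left to right within a row: each cell's successors are then already labelled.
      b=0  b=1  b=2  b=3  b=4  b=5  b=6
a=0:    L    L    W    W    W    W    L
a=1:    L    L    W    W    W    W    L
a=2:    L    L    W    W    W    W    L
a=3:    W    W    L    L    W    W    W
a=4:    W    W    L    L    W    W    W
Cells with no legal move (terminal, hence L): (0,0), (0,1), (1,0), (1,1), (2,0), (2,1).
The remaining L cells, each justified by listing all of its moves:
(0,6): moves to (0,4)(W), (0,3)(W), (0,2)(W); every one is W ⇒ L
(1,6): moves to (1,4)(W), (1,3)(W), (1,2)(W); every one is W ⇒ L
(2,6): moves to (2,4)(W), (2,3)(W), (2,2)(W); every one is W ⇒ L
(3,2): moves to (0,2)(W), (3,0)(W); every one is W ⇒ L
(3,3): moves to (0,3)(W), (3,1)(W), (3,0)(W); every one is W ⇒ L
(4,2): moves to (1,2)(W), (4,0)(W); every one is W ⇒ L
(4,3): moves to (1,3)(W), (4,1)(W), (4,0)(W); every one is W ⇒ L
Every other cell has at least one move into one of the L cells above, so it is W.
From (4,6) Maya can move to (1,6), reaching an L position.

Maya wins.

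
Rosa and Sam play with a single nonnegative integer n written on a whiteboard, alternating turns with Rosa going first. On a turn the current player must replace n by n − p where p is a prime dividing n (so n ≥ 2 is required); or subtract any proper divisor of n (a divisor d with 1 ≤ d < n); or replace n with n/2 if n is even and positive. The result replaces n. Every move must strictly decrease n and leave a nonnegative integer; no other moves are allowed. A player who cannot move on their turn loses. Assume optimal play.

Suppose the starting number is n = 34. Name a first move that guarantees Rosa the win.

Work bottom-up. With no move the player to move loses. Otherwise the position is W if at least one move leads to an L position for the opponent, and L if every move leads to a W.
n=0: no move → L
n=1: no move → L
n=2: W (go to 0, an L position)
n=3: W (go to 0, an L position)
n=4: L (options 2(W), 3(W) are all W)
n=5: W (go to 0, an L position)
n=6: W (go to 4, an L position)
n=7: W (go to 0, an L position)
n=8: W (go to 4, an L position)
n=9: L (options 6(W), 8(W) are all W)
n=10: W (go to 9, an L position)
n=11: W (go to 0, an L position)
n=12: W (go to 9, an L position)
n=13: W (go to 0, an L position)
n=14: L (options 7(W), 12(W), 13(W) are all W)
n=15: W (go to 14, an L position)
n=16: W (go to 14, an L position)
n=17: W (go to 0, an L position)
n=18: W (go to 9, an L position)
n=19: W (go to 0, an L position)
n=20: L (options 10(W), 15(W), 16(W), 18(W), 19(W) are all W)
n=21: W (go to 14, an L position)
n=22: W (go to 20, an L position)
n=23: W (go to 0, an L position)
n=24: W (go to 20, an L position)
n=25: W (go to 20, an L position)
n=26: L (options 13(W), 24(W), 25(W) are all W)
n=27: W (go to 26, an L position)
n=28: W (go to 14, an L position)
n=29: W (go to 0, an L position)
n=30: W (go to 20, an L position)
n=31: W (go to 0, an L position)
n=32: L (options 16(W), 24(W), 28(W), 30(W), 31(W) are all W)
n=33: W (go to 32, an L position)
n=34: W (go to 32, an L position)
From 34, the L positions reachable in one move are: 32.

Move to 32.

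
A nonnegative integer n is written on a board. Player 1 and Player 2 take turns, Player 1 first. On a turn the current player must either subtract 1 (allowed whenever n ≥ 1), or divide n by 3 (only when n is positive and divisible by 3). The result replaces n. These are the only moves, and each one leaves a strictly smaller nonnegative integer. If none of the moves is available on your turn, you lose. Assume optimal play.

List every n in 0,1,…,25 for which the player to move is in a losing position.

0, 2, 4, 7, 9, 11, 13, 15, 17, 19, 22, 24

Build the W/L table. Terminal = L. A non-terminal position is W if it has a move to some L; otherwise it is L.
n=0: no move → L
n=1: W (go to 0, an L position)
n=2: L (sole option 1(W) is W)
n=3: W (go to 2, an L position)
n=4: L (sole option 3(W) is W)
n=5: W (go to 4, an L position)
n=6: W (go to 2, an L position)
n=7: L (sole option 6(W) is W)
n=8: W (go to 7, an L position)
n=9: L (options 3(W), 8(W) are all W)
n=10: W (go to 9, an L position)
n=11: L (sole option 10(W) is W)
n=12: W (go to 4, an L position)
n=13: L (sole option 12(W) is W)
n=14: W (go to 13, an L position)
n=15: L (options 5(W), 14(W) are all W)
n=16: W (go to 15, an L position)
n=17: L (sole option 16(W) is W)
n=18: W (go to 17, an L position)
n=19: L (sole option 18(W) is W)
n=20: W (go to 19, an L position)
n=21: W (go to 7, an L position)
n=22: L (sole option 21(W) is W)
n=23: W (go to 22, an L position)
n=24: L (options 8(W), 23(W) are all W)
n=25: W (go to 24, an L position)
Reading off the rows marked L gives the requested list; there are 12 such values of n.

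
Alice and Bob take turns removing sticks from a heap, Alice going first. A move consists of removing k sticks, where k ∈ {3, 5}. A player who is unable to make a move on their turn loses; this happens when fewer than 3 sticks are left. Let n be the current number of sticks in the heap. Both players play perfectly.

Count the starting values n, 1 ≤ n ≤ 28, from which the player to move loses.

11

Build the W/L table. Terminal = L. A non-terminal position is W if it has a move to some L; otherwise it is L.
n=0: no move → L
n=1: no move → L
n=2: no move → L
n=3: can move to 0, which is L ⇒ W
n=4: can move to 1, which is L ⇒ W
n=5: can move to 2, which is L ⇒ W
n=6: can move to 1, which is L ⇒ W
n=7: can move to 2, which is L ⇒ W
n=8: moves to 5(W), 3(W); every one is W ⇒ L
n=9: moves to 6(W), 4(W); every one is W ⇒ L
n=10: moves to 7(W), 5(W); every one is W ⇒ L
n=11: can move to 8, which is L ⇒ W
n=12: can move to 9, which is L ⇒ W
n=13: can move to 10, which is L ⇒ W
n=14: can move to 9, which is L ⇒ W
n=15: can move to 10, which is L ⇒ W
n=16: moves to 13(W), 11(W); every one is W ⇒ L
n=17: moves to 14(W), 12(W); every one is W ⇒ L
n=18: moves to 15(W), 13(W); every one is W ⇒ L
n=19: can move to 16, which is L ⇒ W
n=20: can move to 17, which is L ⇒ W
n=21: can move to 18, which is L ⇒ W
n=22: can move to 17, which is L ⇒ W
n=23: can move to 18, which is L ⇒ W
n=24: moves to 21(W), 19(W); every one is W ⇒ L
n=25: moves to 22(W), 20(W); every one is W ⇒ L
n=26: moves to 23(W), 21(W); every one is W ⇒ L
n=27: can move to 24, which is L ⇒ W
n=28: can move to 25, which is L ⇒ W
L entries with 1 ≤ n ≤ 28 (n=0 is outside the asked range and is not counted): n = 1, 2, 8, 9, 10, 16, 17, 18, 24, 25, 26; that makes 11.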